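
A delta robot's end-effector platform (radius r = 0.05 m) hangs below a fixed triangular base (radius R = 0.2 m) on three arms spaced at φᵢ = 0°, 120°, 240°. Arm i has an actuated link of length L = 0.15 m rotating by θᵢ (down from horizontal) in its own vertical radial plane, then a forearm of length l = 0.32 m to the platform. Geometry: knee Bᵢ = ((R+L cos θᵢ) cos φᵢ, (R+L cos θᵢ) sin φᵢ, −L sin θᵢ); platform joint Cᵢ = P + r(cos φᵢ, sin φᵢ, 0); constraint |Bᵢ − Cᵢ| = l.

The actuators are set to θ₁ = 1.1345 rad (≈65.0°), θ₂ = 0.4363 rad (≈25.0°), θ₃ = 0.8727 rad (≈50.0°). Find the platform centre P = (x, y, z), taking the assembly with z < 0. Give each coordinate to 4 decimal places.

(-0.0606, 0.0433, -0.2955)

φ1=0.0°: virtual centre (0.2134, 0.0000, -0.1359), radius l
centre 2 = (0.2859·cos120.0°, 0.2859·sin120.0°, -0.0634) = (-0.1430, 0.2476, -0.0634)
φ3=240.0°: virtual centre (-0.1232, -0.2134, -0.1149), radius l
subtract pairs → two planes through P
linear system: -0.7127x+0.4953y = 0.0218−0.1451z; -0.6732x+-0.4268y = 0.0099−0.0421z
Cramer: x(z) = -0.0223+0.1298z;  y(z) = 0.0119-0.1062z
quadratic in z: (1.0281)z²+(0.2082)z+(-0.0282)=0, √Δ=0.3994 → z ∈ {-0.2955, 0.0930}; z = -0.2955 (taking z<0)
x = -0.0606, y = 0.0433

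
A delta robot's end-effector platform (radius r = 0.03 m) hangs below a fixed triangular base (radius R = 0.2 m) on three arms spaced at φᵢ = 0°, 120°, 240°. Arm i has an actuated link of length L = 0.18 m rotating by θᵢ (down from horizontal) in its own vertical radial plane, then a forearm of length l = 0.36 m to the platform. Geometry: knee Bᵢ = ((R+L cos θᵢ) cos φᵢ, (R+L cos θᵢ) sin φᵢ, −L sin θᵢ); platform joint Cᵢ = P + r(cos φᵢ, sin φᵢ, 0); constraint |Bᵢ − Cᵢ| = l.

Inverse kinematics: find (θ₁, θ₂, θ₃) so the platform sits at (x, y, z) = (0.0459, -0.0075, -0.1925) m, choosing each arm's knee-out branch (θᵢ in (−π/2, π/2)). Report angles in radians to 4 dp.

θ₁ = -0.0002, θ₂ = 0.6108, θ₃ = 0.5235

arm 1 (φ=0.0°): x'=0.0459, y'=-0.0075
  e−x'=0.1241;  (l²−L²−(e−x')²−y'²−z²)/2L = 0.1241
  γ=atan2(-0.1925,0.1241)=-0.9982;  ψ=arccos(0.5420)=0.9980;  θ1=γ+ψ≈-0.0002
arm 2 (φ=120.0°): x'=-0.0294, y'=-0.0360
  A=0.1994, B=-0.1925, C=(l²−L²−A²−y'²−z²)/(2L)=0.0530
  γ=atan2(-0.1925,0.1994)=-0.7677;  ψ=arccos(0.1911)=1.3785;  θ2=γ+ψ≈0.6108
arm 3 (φ=240.0°): x'=-0.0165, y'=0.0435
  e−x'=0.1865;  (l²−L²−(e−x')²−y'²−z²)/2L = 0.0652
  γ=atan2(-0.1925,0.1865)=-0.8013;  ψ=arccos(0.2434)=1.3249;  θ3=γ+ψ≈0.5235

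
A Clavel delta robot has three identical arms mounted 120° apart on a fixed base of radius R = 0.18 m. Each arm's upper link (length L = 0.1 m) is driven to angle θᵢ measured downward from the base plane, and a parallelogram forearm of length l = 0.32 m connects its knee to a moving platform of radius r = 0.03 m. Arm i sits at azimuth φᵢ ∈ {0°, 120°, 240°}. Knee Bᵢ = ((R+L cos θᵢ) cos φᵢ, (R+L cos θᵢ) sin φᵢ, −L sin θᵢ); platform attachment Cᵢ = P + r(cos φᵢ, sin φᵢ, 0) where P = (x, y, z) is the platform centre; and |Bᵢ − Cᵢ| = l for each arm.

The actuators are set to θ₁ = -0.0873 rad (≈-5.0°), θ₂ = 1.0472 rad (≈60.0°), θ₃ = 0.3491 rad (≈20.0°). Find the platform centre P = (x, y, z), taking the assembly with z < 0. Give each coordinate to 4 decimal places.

φ1=0.0°: virtual centre (0.2496, 0.0000, 0.0087), radius l
centre 2 = (0.2000·cos120.0°, 0.2000·sin120.0°, -0.0866) = (-0.1000, 0.1732, -0.0866)
centre 3 = (0.2440·cos240.0°, 0.2440·sin240.0°, -0.0342) = (-0.1220, -0.2113, -0.0342)
eliminate P² terms by subtracting sphere 1 from 2 and 3
linear system: -0.6992x+0.3464y = -0.0149−-0.1906z; -0.7432x+-0.4226y = -0.0017−-0.0858z
Cramer: x(z) = 0.0124-0.1995z;  y(z) = -0.0179+0.1477z
quadratic in z: (1.0616)z²+(0.0719)z+(-0.0458)=0, √Δ=0.4466 → z ∈ {-0.2442, 0.1765}; z = -0.2442 (taking z<0)
x = 0.0612, y = -0.0539

(0.0612, -0.0539, -0.2442)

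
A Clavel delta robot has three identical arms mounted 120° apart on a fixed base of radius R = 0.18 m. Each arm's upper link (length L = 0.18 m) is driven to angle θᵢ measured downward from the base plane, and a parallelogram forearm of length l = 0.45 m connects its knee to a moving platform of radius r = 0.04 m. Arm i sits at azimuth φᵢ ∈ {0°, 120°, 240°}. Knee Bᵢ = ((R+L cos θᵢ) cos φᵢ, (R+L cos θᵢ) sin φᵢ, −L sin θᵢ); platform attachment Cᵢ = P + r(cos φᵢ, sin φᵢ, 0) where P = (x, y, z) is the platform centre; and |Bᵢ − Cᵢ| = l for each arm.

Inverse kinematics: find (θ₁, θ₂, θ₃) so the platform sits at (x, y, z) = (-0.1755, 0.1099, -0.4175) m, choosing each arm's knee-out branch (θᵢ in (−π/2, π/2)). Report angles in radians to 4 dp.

θ₁ = 1.3093, θ₂ = 0.0001, θ₃ = 0.7855

rotate P by −φ1: (-0.1755, 0.1099, -0.4175)
  e−x'=0.3155;  (l²−L²−(e−x')²−y'²−z²)/2L = -0.3217
  θ1 = atan2(B,A) + arccos(C/0.5233) = 1.3093
arm 2 (φ=120.0°): x'=0.1829, y'=0.0970
  e−x'=-0.0429;  (l²−L²−(e−x')²−y'²−z²)/2L = -0.0430
  √(A²+B²)=0.4197;  θ2 = -1.6733+1.6733 ≈ 0.0001
arm 3 (φ=240.0°): x'=-0.0074, y'=-0.2069
  A cos θ + B sin θ = C:  0.1474·cos θ + -0.4175·sin θ = -0.1910
  θ3 = atan2(B,A) + arccos(C/0.4428) = 0.7855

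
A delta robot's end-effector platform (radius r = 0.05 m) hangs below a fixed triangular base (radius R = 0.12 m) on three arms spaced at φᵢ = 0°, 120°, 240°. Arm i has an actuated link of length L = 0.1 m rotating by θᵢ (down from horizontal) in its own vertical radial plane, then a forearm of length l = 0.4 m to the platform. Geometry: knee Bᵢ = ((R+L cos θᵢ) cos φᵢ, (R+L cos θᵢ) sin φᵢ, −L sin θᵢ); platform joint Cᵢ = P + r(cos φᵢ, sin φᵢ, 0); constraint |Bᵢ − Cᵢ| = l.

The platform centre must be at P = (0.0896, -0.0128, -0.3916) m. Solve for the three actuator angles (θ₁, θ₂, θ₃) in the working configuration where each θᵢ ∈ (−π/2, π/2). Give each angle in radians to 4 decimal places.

rotate P by −φ1: (0.0896, -0.0128, -0.3916)
  A=-0.0196, B=-0.3916, C=(l²−L²−A²−y'²−z²)/(2L)=-0.0195
  γ=atan2(-0.3916,-0.0196)=-1.6208;  ψ=arccos(-0.0497)=1.6205;  θ1=γ+ψ≈-0.0003
arm 2 (φ=120.0°): x'=-0.0559, y'=-0.0712
  A cos θ + B sin θ = C:  0.1259·cos θ + -0.3916·sin θ = -0.1213
  γ=atan2(-0.3916,0.1259)=-1.2598;  ψ=arccos(-0.2950)=1.8702;  θ2=γ+ψ≈0.6105
rotate P by −φ3: (-0.0337, 0.0840, -0.3916)
  A cos θ + B sin θ = C:  0.1037·cos θ + -0.3916·sin θ = -0.1058
  √(A²+B²)=0.4051;  θ3 = -1.3119+1.8351 ≈ 0.5232

θ₁ = -0.0003, θ₂ = 0.6105, θ₃ = 0.5232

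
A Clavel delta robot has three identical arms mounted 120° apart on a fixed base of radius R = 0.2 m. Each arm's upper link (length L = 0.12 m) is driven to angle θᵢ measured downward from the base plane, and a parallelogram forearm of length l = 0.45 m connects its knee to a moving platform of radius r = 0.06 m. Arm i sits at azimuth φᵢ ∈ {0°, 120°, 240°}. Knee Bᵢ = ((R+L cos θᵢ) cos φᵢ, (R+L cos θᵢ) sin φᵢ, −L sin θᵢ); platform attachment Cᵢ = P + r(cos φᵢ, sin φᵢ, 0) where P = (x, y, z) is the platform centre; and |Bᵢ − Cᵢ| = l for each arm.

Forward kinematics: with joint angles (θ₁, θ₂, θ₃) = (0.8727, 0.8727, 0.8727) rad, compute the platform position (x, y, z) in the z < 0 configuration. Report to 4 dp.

(0.0000, 0.0000, -0.4861)

S1 = (0.2171·cos0.0°, 0.2171·sin0.0°, -0.0919) = (0.2171, 0.0000, -0.0919)
S2 = (0.2171·cos120.0°, 0.2171·sin120.0°, -0.0919) = (-0.1086, 0.1880, -0.0919)
S3 = (0.2171·cos240.0°, 0.2171·sin240.0°, -0.0919) = (-0.1086, -0.1880, -0.0919)
eliminate P² terms by subtracting sphere 1 from 2 and 3
linear system: -0.6514x+0.3761y = 0.0000−0.0000z; -0.6514x+-0.3761y = 0.0000−0.0000z
Cramer: x(z) = 0.0000+0.0000z;  y(z) = 0.0000+0.0000z
quadratic in z: (1.0000)z²+(0.1839)z+(-0.1469)=0, √Δ=0.7883 → z ∈ {-0.4861, 0.3022}; z = -0.4861 (taking z<0)
x = 0.0000, y = 0.0000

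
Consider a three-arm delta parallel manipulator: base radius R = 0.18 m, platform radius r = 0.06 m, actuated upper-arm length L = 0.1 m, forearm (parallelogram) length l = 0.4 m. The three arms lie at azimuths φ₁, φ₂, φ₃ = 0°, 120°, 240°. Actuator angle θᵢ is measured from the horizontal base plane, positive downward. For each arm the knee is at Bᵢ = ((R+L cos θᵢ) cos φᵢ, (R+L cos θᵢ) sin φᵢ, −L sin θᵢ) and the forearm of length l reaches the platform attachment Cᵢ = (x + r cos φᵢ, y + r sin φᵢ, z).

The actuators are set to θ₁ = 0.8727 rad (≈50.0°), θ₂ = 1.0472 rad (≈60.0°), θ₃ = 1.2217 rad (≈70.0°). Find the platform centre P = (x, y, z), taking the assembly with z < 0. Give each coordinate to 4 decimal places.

(0.0336, 0.0194, -0.4466)

centre 1 = (0.1843·cos0.0°, 0.1843·sin0.0°, -0.0766) = (0.1843, 0.0000, -0.0766)
arm 2 at φ=120.0°: e+L cos θ2 = 0.1700;  centre 2 = (-0.0850, 0.1472, -0.0866)
centre 3 = (0.1542·cos240.0°, 0.1542·sin240.0°, -0.0940) = (-0.0771, -0.1335, -0.0940)
|centre ₂|²−|centre ₁|² = -0.0034;  |centre ₃|²−|centre ₁|² = -0.0072
linear system: -0.5386x+0.2944y = -0.0034−-0.0200z; -0.5228x+-0.2671y = -0.0072−-0.0347z
det = 0.2978;  x = 0.0102+-0.0523z,  y = 0.0070+-0.0277z
sphere 1 gives Az²+Bz+C=0 with A=1.0035, B=0.1710, C=-0.1238;  B²−4AC=0.5261;  roots -0.4466, 0.2762;  negative root z = -0.4466
x = 0.0336, y = 0.0194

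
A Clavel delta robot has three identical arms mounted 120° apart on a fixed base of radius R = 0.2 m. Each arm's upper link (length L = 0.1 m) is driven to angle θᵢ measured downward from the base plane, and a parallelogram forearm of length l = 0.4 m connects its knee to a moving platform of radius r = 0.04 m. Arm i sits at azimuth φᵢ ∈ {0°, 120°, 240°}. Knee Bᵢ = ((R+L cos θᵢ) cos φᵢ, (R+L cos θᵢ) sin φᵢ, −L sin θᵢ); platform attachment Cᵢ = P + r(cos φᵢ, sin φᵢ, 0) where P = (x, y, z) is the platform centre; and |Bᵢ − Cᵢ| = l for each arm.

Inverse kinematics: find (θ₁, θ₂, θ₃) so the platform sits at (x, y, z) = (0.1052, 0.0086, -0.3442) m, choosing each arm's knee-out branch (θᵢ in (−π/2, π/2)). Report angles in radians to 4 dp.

θ₁ = -0.2625, θ₂ = 0.7854, θ₃ = 0.8725

φ1=0.0° → target in arm frame (0.1052, 0.0086)
  A=0.0548, B=-0.3442, C=(l²−L²−A²−y'²−z²)/(2L)=0.1422
  γ=atan2(-0.3442,0.0548)=-1.4129;  ψ=arccos(0.4081)=1.1504;  θ1=γ+ψ≈-0.2625
rotate P by −φ2: (-0.0452, -0.0954, -0.3442)
  A=0.2052, B=-0.3442, C=(l²−L²−A²−y'²−z²)/(2L)=-0.0983
  θ2 = atan2(B,A) + arccos(C/0.4007) = 0.7854
φ3=240.0° → target in arm frame (-0.0600, 0.0868)
  A=0.2200, B=-0.3442, C=(l²−L²−A²−y'²−z²)/(2L)=-0.1221
  √(A²+B²)=0.4085;  θ3 = -1.0020+1.8744 ≈ 0.8725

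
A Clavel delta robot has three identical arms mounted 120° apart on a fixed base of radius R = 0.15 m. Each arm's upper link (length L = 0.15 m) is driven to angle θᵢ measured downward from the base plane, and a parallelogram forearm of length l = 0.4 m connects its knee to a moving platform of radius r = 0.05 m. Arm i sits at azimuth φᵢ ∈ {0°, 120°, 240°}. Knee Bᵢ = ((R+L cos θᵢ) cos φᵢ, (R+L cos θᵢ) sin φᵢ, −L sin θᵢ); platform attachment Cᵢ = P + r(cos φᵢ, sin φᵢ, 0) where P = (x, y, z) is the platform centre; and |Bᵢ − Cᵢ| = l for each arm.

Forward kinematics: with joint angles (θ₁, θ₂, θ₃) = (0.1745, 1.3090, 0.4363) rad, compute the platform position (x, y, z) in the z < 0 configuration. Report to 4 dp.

centre 1 = (0.2477·cos0.0°, 0.2477·sin0.0°, -0.0260) = (0.2477, 0.0000, -0.0260)
φ2=120.0°: virtual centre (-0.0694, 0.1202, -0.1449), radius l
centre 3 = (0.2359·cos240.0°, 0.2359·sin240.0°, -0.0634) = (-0.1180, -0.2043, -0.0634)
subtract pairs → two planes through P
[-0.6343 0.2404 -0.2377]·P = -0.0218;  [-0.7314 -0.4087 -0.0747]·P = -0.0024
det = 0.4351;  x = 0.0218+-0.2646z,  y = -0.0332+0.2907z
quadratic in z: (1.1545)z²+(0.1524)z+(-0.1072)=0, √Δ=0.7198 → z ∈ {-0.3777, 0.2457}; z = -0.3777 (taking z<0)
x = 0.1217, y = -0.1430

(0.1217, -0.1430, -0.3777)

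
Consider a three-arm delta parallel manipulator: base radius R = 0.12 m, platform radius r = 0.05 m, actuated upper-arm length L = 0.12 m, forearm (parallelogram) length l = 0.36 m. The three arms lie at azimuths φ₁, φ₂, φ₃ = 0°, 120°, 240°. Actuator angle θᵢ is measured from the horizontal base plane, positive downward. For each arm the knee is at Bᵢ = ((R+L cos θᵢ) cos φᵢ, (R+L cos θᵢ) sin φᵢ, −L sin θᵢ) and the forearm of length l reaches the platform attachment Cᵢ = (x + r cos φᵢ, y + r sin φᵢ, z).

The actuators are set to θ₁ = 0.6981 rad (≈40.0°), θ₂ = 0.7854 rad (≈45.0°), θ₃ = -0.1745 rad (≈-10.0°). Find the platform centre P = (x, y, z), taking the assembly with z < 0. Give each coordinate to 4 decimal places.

(-0.0565, -0.1239, -0.3351)

φ1=0.0°: virtual centre (0.1619, 0.0000, -0.0771), radius l
centre 2 = (0.1549·cos120.0°, 0.1549·sin120.0°, -0.0849) = (-0.0774, 0.1341, -0.0849)
φ3=240.0°: virtual centre (-0.0941, -0.1630, 0.0208), radius l
eliminate P² terms by subtracting sphere 1 from 2 and 3
linear system: -0.4787x+0.2682y = -0.0010−-0.0154z; -0.5120x+-0.3259y = 0.0037−0.1959z
det = 0.2934;  x = -0.0023+0.1620z,  y = -0.0077+0.3467z
into |P−centre ₁|² = l²: 1.1464z² + 0.0957z + -0.0966 = 0;  Δ = 0.4523;  z = -0.3351 or 0.2516 → z<0 root = -0.3351
x = -0.0565, y = -0.1239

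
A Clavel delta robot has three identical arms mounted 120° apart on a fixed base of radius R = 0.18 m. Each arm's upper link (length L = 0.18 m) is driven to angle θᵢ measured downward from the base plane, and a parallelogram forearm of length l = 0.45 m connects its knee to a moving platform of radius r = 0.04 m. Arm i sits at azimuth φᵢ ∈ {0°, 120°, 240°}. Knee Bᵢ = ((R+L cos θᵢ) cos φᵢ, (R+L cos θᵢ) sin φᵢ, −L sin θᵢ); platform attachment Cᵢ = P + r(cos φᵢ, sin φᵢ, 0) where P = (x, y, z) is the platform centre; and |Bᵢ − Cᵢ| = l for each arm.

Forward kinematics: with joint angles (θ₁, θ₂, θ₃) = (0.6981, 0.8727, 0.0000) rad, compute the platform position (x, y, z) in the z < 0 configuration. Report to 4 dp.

(-0.0400, -0.1281, -0.4073)

arm 1 at φ=0.0°: e+L cos θ1 = 0.2779;  centre 1 = (0.2779, 0.0000, -0.1157)
arm 2 at φ=120.0°: e+L cos θ2 = 0.2557;  centre 2 = (-0.1278, 0.2214, -0.1379)
φ3=240.0°: virtual centre (-0.1600, -0.2771, 0.0000), radius l
subtract pairs → two planes through P
[-0.8115 0.4429 -0.0444]·P = -0.0062;  [-0.8758 -0.5543 0.2314]·P = 0.0118
Cramer: x(z) = -0.0021+0.0930z;  y(z) = -0.0179+0.2706z
into |P−centre ₁|² = l²: 1.0819z² + 0.1696z + -0.1104 = 0;  Δ = 0.5065;  z = -0.4073 or 0.2505 → z<0 root = -0.4073
x = -0.0400, y = -0.1281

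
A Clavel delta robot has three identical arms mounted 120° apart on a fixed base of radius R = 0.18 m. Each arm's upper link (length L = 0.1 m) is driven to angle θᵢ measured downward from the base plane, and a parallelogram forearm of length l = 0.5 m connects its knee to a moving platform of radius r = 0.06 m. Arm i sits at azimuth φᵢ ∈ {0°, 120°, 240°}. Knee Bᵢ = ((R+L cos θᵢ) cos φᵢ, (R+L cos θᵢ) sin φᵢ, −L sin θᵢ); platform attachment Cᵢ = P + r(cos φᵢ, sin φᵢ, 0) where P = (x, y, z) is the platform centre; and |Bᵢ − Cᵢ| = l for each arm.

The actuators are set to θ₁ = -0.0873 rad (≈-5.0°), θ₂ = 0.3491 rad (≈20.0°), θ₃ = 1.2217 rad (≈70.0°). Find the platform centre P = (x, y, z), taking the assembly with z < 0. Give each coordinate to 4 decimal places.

(0.1333, 0.1227, -0.4682)

φ1=0.0°: virtual centre (0.2196, 0.0000, 0.0087), radius l
arm 2 at φ=120.0°: e+L cos θ2 = 0.2140;  O2 = (-0.1070, 0.1853, -0.0342)
arm 3 at φ=240.0°: e+L cos θ3 = 0.1542;  O3 = (-0.0771, -0.1335, -0.0940)
subtract pairs → two planes through P
plane₁₂: -0.6532x+0.3706y+-0.0858z = -0.0014
det = 0.3944;  x = 0.0157+-0.2511z,  y = 0.0240+-0.2110z
quadratic in z: (1.1076)z²+(0.0749)z+(-0.2078)=0, √Δ=0.9623 → z ∈ {-0.4682, 0.4006}; z = -0.4682 (taking z<0)
x = 0.1333, y = 0.1227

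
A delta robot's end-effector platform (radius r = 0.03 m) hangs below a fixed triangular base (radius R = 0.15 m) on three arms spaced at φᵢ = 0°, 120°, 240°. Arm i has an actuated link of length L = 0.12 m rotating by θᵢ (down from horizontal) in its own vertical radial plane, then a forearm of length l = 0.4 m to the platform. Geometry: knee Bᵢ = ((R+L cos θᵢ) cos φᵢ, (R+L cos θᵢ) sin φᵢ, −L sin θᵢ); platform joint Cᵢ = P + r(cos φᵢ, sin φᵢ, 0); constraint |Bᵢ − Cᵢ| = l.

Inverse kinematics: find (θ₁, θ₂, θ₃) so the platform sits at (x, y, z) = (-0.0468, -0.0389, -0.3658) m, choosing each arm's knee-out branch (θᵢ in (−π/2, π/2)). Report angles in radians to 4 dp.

θ₁ = 0.6107, θ₂ = 0.4365, θ₃ = 0.0873

φ1=0.0° → target in arm frame (-0.0468, -0.0389)
  e−x'=0.1668;  (l²−L²−(e−x')²−y'²−z²)/2L = -0.0731
  θ1 = atan2(B,A) + arccos(C/0.4020) = 0.6107
arm 2 (φ=120.0°): x'=-0.0103, y'=0.0600
  e−x'=0.1303;  (l²−L²−(e−x')²−y'²−z²)/2L = -0.0366
  √(A²+B²)=0.3883;  θ2 = -1.2286+1.6652 ≈ 0.4365
φ3=240.0° → target in arm frame (0.0571, -0.0211)
  A cos θ + B sin θ = C:  0.0629·cos θ + -0.3658·sin θ = 0.0308
  γ=atan2(-0.3658,0.0629)=-1.4005;  ψ=arccos(0.0829)=1.4878;  θ3=γ+ψ≈0.0873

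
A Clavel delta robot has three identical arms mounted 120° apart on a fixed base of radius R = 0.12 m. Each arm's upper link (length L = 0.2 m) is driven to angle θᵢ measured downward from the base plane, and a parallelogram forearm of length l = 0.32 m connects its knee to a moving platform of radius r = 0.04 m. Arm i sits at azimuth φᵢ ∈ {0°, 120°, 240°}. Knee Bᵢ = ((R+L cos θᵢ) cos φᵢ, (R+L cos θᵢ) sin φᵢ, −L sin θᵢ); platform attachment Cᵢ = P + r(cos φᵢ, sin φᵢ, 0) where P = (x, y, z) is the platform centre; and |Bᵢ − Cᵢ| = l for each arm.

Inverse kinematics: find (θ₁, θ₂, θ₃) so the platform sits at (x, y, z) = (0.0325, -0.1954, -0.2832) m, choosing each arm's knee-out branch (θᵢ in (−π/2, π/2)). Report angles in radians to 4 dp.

φ1=0.0° → target in arm frame (0.0325, -0.1954)
  e−x'=0.0475;  (l²−L²−(e−x')²−y'²−z²)/2L = -0.1456
  θ1 = atan2(B,A) + arccos(C/0.2872) = 0.6979
φ2=120.0° → target in arm frame (-0.1855, 0.0696)
  A cos θ + B sin θ = C:  0.2655·cos θ + -0.2832·sin θ = -0.2328
  √(A²+B²)=0.3882;  θ2 = -0.8177+2.2139 ≈ 1.3962
rotate P by −φ3: (0.1530, 0.1258, -0.2832)
  A=-0.0730, B=-0.2832, C=(l²−L²−A²−y'²−z²)/(2L)=-0.0974
  γ=atan2(-0.2832,-0.0730)=-1.8230;  ψ=arccos(-0.3331)=1.9104;  θ3=γ+ψ≈0.0874

θ₁ = 0.6979, θ₂ = 1.3962, θ₃ = 0.0874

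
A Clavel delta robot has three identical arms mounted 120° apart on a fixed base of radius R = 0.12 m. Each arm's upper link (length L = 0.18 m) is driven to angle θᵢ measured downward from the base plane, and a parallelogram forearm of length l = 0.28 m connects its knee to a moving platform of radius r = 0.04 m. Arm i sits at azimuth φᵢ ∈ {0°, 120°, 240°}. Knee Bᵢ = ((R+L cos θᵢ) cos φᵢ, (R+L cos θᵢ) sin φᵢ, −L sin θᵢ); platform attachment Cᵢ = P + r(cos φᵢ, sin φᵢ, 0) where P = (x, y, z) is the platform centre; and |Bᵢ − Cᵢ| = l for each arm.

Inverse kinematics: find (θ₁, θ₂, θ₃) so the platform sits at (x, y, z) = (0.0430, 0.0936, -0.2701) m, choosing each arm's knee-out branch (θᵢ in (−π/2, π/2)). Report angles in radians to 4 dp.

rotate P by −φ1: (0.0430, 0.0936, -0.2701)
  A=0.0370, B=-0.2701, C=(l²−L²−A²−y'²−z²)/(2L)=-0.1030
  θ1 = atan2(B,A) + arccos(C/0.2726) = 0.5236
φ2=120.0° → target in arm frame (0.0596, -0.0840)
  A cos θ + B sin θ = C:  0.0204·cos θ + -0.2701·sin θ = -0.0957
  θ2 = atan2(B,A) + arccos(C/0.2709) = 0.4364
arm 3 (φ=240.0°): x'=-0.1026, y'=-0.0096
  A=0.1826, B=-0.2701, C=(l²−L²−A²−y'²−z²)/(2L)=-0.1677
  θ3 = atan2(B,A) + arccos(C/0.3260) = 1.1347

θ₁ = 0.5236, θ₂ = 0.4364, θ₃ = 1.1347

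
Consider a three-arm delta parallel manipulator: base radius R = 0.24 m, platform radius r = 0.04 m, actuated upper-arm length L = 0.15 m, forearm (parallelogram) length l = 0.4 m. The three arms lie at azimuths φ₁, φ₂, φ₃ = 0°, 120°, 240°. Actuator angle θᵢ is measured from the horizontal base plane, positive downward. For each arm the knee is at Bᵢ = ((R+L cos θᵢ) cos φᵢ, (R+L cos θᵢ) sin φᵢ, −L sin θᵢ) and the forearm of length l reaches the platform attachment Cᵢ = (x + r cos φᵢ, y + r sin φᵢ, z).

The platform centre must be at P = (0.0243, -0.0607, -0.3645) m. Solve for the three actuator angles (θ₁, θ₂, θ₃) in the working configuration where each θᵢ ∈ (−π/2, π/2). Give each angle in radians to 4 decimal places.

φ1=0.0° → target in arm frame (0.0243, -0.0607)
  A=0.1757, B=-0.3645, C=(l²−L²−A²−y'²−z²)/(2L)=-0.0997
  γ=atan2(-0.3645,0.1757)=-1.1216;  ψ=arccos(-0.2464)=1.8198;  θ1=γ+ψ≈0.6982
rotate P by −φ2: (-0.0647, 0.0093, -0.3645)
  e−x'=0.2647;  (l²−L²−(e−x')²−y'²−z²)/2L = -0.2184
  √(A²+B²)=0.4505;  θ2 = -0.9427+2.0770 ≈ 1.1343
φ3=240.0° → target in arm frame (0.0404, 0.0514)
  e−x'=0.1596;  (l²−L²−(e−x')²−y'²−z²)/2L = -0.0782
  √(A²+B²)=0.3979;  θ3 = -1.1581+1.7687 ≈ 0.6106

θ₁ = 0.6982, θ₂ = 1.1343, θ₃ = 0.6106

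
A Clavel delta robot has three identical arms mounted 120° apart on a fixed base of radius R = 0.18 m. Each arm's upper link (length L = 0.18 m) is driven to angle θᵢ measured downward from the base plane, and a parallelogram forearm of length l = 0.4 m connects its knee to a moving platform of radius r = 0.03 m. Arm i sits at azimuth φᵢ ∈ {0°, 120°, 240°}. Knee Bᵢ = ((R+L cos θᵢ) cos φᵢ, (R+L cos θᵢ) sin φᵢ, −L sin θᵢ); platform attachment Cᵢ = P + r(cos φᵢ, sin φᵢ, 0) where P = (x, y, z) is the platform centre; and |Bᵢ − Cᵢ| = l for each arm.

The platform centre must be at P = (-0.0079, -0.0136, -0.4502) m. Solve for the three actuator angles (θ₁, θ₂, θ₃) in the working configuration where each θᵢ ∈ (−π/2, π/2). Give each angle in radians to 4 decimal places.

θ₁ = 0.9602, θ₂ = 0.9600, θ₃ = 0.8728

arm 1 (φ=0.0°): x'=-0.0079, y'=-0.0136
  A cos θ + B sin θ = C:  0.1579·cos θ + -0.4502·sin θ = -0.2783
  γ=atan2(-0.4502,0.1579)=-1.2335;  ψ=arccos(-0.5834)=2.1937;  θ1=γ+ψ≈0.9602
rotate P by −φ2: (-0.0078, 0.0136, -0.4502)
  e−x'=0.1578;  (l²−L²−(e−x')²−y'²−z²)/2L = -0.2783
  √(A²+B²)=0.4771;  θ2 = -1.2336+2.1936 ≈ 0.9600
φ3=240.0° → target in arm frame (0.0157, 0.0000)
  A=0.1343, B=-0.4502, C=(l²−L²−A²−y'²−z²)/(2L)=-0.2586
  θ3 = atan2(B,A) + arccos(C/0.4698) = 0.8728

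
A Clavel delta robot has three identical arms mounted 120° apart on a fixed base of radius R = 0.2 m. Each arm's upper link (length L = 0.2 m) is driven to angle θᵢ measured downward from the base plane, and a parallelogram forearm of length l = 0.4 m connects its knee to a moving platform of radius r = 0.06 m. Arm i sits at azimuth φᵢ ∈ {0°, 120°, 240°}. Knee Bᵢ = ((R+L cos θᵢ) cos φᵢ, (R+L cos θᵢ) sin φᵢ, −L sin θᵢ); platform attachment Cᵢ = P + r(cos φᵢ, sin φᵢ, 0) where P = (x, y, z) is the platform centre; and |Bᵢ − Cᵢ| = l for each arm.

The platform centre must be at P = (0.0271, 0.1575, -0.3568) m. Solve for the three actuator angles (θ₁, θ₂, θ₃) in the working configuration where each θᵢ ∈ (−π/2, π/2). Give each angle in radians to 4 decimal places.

θ₁ = 0.6108, θ₂ = 0.1747, θ₃ = 1.2216

arm 1 (φ=0.0°): x'=0.0271, y'=0.1575
  A=0.1129, B=-0.3568, C=(l²−L²−A²−y'²−z²)/(2L)=-0.1121
  √(A²+B²)=0.3742;  θ1 = -1.2643+1.8751 ≈ 0.6108
φ2=120.0° → target in arm frame (0.1228, -0.1022)
  A cos θ + B sin θ = C:  0.0172·cos θ + -0.3568·sin θ = -0.0451
  γ=atan2(-0.3568,0.0172)=-1.5228;  ψ=arccos(-0.1263)=1.6975;  θ2=γ+ψ≈0.1747
arm 3 (φ=240.0°): x'=-0.1499, y'=-0.0553
  e−x'=0.2899;  (l²−L²−(e−x')²−y'²−z²)/2L = -0.2361
  γ=atan2(-0.3568,0.2899)=-0.8884;  ψ=arccos(-0.5135)=2.1100;  θ3=γ+ψ≈1.2216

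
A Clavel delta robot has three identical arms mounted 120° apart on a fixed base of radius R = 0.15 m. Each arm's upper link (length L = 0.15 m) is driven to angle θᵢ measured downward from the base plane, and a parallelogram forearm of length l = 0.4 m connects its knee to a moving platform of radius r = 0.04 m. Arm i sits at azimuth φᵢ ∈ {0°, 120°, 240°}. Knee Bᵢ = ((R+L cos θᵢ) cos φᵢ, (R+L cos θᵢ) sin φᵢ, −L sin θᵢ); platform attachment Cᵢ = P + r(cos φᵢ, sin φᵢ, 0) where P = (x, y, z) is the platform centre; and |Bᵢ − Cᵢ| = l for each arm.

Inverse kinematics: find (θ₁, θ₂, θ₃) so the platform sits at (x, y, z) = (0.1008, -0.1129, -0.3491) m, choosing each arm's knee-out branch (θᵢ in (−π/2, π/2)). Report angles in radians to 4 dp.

θ₁ = -0.0004, θ₂ = 1.0472, θ₃ = 0.2618

arm 1 (φ=0.0°): x'=0.1008, y'=-0.1129
  e−x'=0.0092;  (l²−L²−(e−x')²−y'²−z²)/2L = 0.0093
  θ1 = atan2(B,A) + arccos(C/0.3492) = -0.0004
rotate P by −φ2: (-0.1482, -0.0308, -0.3491)
  e−x'=0.2582;  (l²−L²−(e−x')²−y'²−z²)/2L = -0.1733
  γ=atan2(-0.3491,0.2582)=-0.9340;  ψ=arccos(-0.3990)=1.9812;  θ2=γ+ψ≈1.0472
φ3=240.0° → target in arm frame (0.0474, 0.1437)
  A cos θ + B sin θ = C:  0.0626·cos θ + -0.3491·sin θ = -0.0299
  γ=atan2(-0.3491,0.0626)=-1.3933;  ψ=arccos(-0.0842)=1.6551;  θ3=γ+ψ≈0.2618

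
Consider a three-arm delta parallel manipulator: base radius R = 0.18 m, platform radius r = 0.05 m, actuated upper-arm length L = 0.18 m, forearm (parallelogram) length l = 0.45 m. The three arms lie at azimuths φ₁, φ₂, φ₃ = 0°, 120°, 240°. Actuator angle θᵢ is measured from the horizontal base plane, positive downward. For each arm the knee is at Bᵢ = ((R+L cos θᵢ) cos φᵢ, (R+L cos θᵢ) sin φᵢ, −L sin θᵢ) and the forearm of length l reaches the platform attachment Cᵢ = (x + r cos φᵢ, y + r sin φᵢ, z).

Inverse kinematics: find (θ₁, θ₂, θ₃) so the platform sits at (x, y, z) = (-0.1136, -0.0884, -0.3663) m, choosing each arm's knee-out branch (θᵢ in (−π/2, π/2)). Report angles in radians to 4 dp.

θ₁ = 0.7854, θ₂ = 0.4361, θ₃ = -0.2619

rotate P by −φ1: (-0.1136, -0.0884, -0.3663)
  A cos θ + B sin θ = C:  0.2436·cos θ + -0.3663·sin θ = -0.0868
  θ1 = atan2(B,A) + arccos(C/0.4399) = 0.7854
rotate P by −φ2: (-0.0198, 0.1426, -0.3663)
  e−x'=0.1498;  (l²−L²−(e−x')²−y'²−z²)/2L = -0.0190
  θ2 = atan2(B,A) + arccos(C/0.3957) = 0.4361
rotate P by −φ3: (0.1334, -0.0542, -0.3663)
  A cos θ + B sin θ = C:  -0.0034·cos θ + -0.3663·sin θ = 0.0916
  γ=atan2(-0.3663,-0.0034)=-1.5800;  ψ=arccos(0.2501)=1.3180;  θ3=γ+ψ≈-0.2619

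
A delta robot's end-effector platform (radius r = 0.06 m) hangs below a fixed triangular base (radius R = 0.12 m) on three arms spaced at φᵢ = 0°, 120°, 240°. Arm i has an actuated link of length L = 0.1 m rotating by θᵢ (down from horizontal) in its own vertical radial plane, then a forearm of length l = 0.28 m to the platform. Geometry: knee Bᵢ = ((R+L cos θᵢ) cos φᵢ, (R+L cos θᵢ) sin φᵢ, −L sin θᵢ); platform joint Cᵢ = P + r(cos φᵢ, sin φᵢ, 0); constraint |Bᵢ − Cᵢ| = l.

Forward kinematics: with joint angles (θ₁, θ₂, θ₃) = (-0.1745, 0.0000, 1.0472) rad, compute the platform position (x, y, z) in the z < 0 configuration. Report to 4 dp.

(0.0778, 0.1060, -0.2290)

φ1=0.0°: virtual centre (0.1585, 0.0000, 0.0174), radius l
φ2=120.0°: virtual centre (-0.0800, 0.1386, 0.0000), radius l
φ3=240.0°: virtual centre (-0.0550, -0.0953, -0.0866), radius l
eliminate P² terms by subtracting sphere 1 from 2 and 3
linear system: -0.4770x+0.2771y = 0.0002−-0.0347z; -0.4270x+-0.1905y = -0.0058−-0.2079z
Cramer: x(z) = 0.0075-0.3071z;  y(z) = 0.0136-0.4032z
quadratic in z: (1.2569)z²+(0.0470)z+(-0.0551)=0, √Δ=0.5286 → z ∈ {-0.2290, 0.1916}; z = -0.2290 (taking z<0)
x = 0.0778, y = 0.1060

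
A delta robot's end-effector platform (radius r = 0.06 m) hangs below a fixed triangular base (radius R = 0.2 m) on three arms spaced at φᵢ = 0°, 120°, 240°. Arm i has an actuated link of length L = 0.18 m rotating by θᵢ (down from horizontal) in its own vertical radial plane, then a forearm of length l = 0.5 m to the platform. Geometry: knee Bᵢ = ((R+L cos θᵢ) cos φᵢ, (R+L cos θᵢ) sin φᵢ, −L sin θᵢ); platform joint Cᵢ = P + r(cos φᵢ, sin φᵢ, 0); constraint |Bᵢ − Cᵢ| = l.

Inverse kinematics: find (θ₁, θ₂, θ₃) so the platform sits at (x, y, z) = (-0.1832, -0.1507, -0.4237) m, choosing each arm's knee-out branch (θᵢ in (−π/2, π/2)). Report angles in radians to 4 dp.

θ₁ = 1.1346, θ₂ = 0.6980, θ₃ = -0.3491

rotate P by −φ1: (-0.1832, -0.1507, -0.4237)
  e−x'=0.3232;  (l²−L²−(e−x')²−y'²−z²)/2L = -0.2475
  θ1 = atan2(B,A) + arccos(C/0.5329) = 1.1346
φ2=120.0° → target in arm frame (-0.0389, 0.2340)
  e−x'=0.1789;  (l²−L²−(e−x')²−y'²−z²)/2L = -0.1352
  γ=atan2(-0.4237,0.1789)=-1.1713;  ψ=arccos(-0.2941)=1.8693;  θ2=γ+ψ≈0.6980
arm 3 (φ=240.0°): x'=0.2221, y'=-0.0833
  A cos θ + B sin θ = C:  -0.0821·cos θ + -0.4237·sin θ = 0.0678
  θ3 = atan2(B,A) + arccos(C/0.4316) = -0.3491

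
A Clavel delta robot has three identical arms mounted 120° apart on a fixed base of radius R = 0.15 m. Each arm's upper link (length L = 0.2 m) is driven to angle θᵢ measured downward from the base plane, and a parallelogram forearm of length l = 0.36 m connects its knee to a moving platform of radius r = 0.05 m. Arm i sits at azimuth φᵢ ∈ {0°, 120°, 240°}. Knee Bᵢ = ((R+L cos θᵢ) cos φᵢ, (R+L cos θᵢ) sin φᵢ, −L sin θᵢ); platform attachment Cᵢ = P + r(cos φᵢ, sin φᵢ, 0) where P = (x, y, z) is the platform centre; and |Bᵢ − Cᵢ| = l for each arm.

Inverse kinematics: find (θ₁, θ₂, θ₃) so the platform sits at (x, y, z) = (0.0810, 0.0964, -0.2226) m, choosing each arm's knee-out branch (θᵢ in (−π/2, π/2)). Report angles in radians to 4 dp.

rotate P by −φ1: (0.0810, 0.0964, -0.2226)
  A=0.0190, B=-0.2226, C=(l²−L²−A²−y'²−z²)/(2L)=0.0760
  √(A²+B²)=0.2234;  θ1 = -1.4856+1.2237 ≈ -0.2619
arm 2 (φ=120.0°): x'=0.0430, y'=-0.1183
  e−x'=0.0570;  (l²−L²−(e−x')²−y'²−z²)/2L = 0.0570
  γ=atan2(-0.2226,0.0570)=-1.3201;  ψ=arccos(0.2480)=1.3202;  θ2=γ+ψ≈0.0002
arm 3 (φ=240.0°): x'=-0.1240, y'=0.0219
  A=0.2240, B=-0.2226, C=(l²−L²−A²−y'²−z²)/(2L)=-0.0265
  γ=atan2(-0.2226,0.2240)=-0.7823;  ψ=arccos(-0.0839)=1.6548;  θ3=γ+ψ≈0.8725

θ₁ = -0.2619, θ₂ = 0.0002, θ₃ = 0.8725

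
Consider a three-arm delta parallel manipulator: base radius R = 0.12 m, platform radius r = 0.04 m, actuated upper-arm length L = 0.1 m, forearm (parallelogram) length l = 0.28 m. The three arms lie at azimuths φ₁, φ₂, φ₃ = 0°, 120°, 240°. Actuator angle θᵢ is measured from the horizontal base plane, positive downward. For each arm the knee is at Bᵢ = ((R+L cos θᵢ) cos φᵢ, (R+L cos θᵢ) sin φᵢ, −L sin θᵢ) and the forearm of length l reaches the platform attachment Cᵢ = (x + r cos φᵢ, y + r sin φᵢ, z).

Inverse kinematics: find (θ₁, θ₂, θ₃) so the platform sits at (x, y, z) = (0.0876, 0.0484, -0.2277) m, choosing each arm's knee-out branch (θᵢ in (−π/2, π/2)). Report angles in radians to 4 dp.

θ₁ = -0.3492, θ₂ = 0.3486, θ₃ = 0.8726

φ1=0.0° → target in arm frame (0.0876, 0.0484)
  A cos θ + B sin θ = C:  -0.0076·cos θ + -0.2277·sin θ = 0.0708
  θ1 = atan2(B,A) + arccos(C/0.2278) = -0.3492
arm 2 (φ=120.0°): x'=-0.0019, y'=-0.1001
  A=0.0819, B=-0.2277, C=(l²−L²−A²−y'²−z²)/(2L)=-0.0008
  θ2 = atan2(B,A) + arccos(C/0.2420) = 0.3486
arm 3 (φ=240.0°): x'=-0.0857, y'=0.0517
  A cos θ + B sin θ = C:  0.1657·cos θ + -0.2277·sin θ = -0.0679
  θ3 = atan2(B,A) + arccos(C/0.2816) = 0.8726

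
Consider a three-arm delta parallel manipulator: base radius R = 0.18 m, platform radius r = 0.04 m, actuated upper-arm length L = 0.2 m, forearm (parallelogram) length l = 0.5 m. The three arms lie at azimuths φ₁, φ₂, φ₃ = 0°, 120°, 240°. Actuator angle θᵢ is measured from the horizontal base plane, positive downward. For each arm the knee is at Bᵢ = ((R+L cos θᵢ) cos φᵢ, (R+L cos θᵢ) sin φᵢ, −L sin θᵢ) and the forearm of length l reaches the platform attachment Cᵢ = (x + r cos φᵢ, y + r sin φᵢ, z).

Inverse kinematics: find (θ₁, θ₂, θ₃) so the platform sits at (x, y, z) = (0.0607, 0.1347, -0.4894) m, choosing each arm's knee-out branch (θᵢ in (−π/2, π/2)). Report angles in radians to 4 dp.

arm 1 (φ=0.0°): x'=0.0607, y'=0.1347
  A=0.0793, B=-0.4894, C=(l²−L²−A²−y'²−z²)/(2L)=-0.1349
  θ1 = atan2(B,A) + arccos(C/0.4958) = 0.4361
arm 2 (φ=120.0°): x'=0.0863, y'=-0.1199
  e−x'=0.0537;  (l²−L²−(e−x')²−y'²−z²)/2L = -0.1169
  √(A²+B²)=0.4923;  θ2 = -1.4615+1.8106 ≈ 0.3491
φ3=240.0° → target in arm frame (-0.1470, -0.0148)
  A=0.2870, B=-0.4894, C=(l²−L²−A²−y'²−z²)/(2L)=-0.2803
  γ=atan2(-0.4894,0.2870)=-1.0404;  ψ=arccos(-0.4940)=2.0875;  θ3=γ+ψ≈1.0470

θ₁ = 0.4361, θ₂ = 0.3491, θ₃ = 1.0470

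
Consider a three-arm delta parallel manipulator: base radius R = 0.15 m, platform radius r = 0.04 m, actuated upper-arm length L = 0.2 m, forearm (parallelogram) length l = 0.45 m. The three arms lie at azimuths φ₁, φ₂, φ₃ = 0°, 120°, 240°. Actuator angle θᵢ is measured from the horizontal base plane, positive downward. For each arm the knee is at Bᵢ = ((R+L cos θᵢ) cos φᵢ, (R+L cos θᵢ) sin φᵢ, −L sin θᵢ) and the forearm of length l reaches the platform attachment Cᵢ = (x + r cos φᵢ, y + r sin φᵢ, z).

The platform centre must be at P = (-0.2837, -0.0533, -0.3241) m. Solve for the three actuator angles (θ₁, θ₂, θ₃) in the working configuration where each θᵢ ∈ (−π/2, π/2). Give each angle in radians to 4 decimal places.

θ₁ = 1.3966, θ₂ = 0.1748, θ₃ = -0.2617

arm 1 (φ=0.0°): x'=-0.2837, y'=-0.0533
  e−x'=0.3937;  (l²−L²−(e−x')²−y'²−z²)/2L = -0.2510
  √(A²+B²)=0.5099;  θ1 = -0.6887+2.0853 ≈ 1.3966
φ2=120.0° → target in arm frame (0.0957, 0.2723)
  A=0.0143, B=-0.3241, C=(l²−L²−A²−y'²−z²)/(2L)=-0.0423
  γ=atan2(-0.3241,0.0143)=-1.5267;  ψ=arccos(-0.1304)=1.7015;  θ2=γ+ψ≈0.1748
rotate P by −φ3: (0.1880, -0.2190, -0.3241)
  A=-0.0780, B=-0.3241, C=(l²−L²−A²−y'²−z²)/(2L)=0.0085
  √(A²+B²)=0.3334;  θ3 = -1.8070+1.5453 ≈ -0.2617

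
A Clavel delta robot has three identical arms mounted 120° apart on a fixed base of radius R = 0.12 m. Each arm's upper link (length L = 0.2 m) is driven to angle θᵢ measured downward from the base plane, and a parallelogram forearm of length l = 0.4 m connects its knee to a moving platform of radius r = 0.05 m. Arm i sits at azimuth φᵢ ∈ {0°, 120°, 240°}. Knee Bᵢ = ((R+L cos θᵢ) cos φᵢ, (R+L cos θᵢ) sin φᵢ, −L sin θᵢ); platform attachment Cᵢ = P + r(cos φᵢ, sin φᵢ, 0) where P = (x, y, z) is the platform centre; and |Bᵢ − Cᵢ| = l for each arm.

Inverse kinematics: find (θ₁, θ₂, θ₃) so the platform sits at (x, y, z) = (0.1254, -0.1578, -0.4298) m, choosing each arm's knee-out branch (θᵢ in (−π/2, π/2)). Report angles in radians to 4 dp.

θ₁ = 0.4360, θ₂ = 1.3089, θ₃ = 0.6108

φ1=0.0° → target in arm frame (0.1254, -0.1578)
  e−x'=-0.0554;  (l²−L²−(e−x')²−y'²−z²)/2L = -0.2317
  θ1 = atan2(B,A) + arccos(C/0.4334) = 0.4360
rotate P by −φ2: (-0.1994, -0.0297, -0.4298)
  A=0.2694, B=-0.4298, C=(l²−L²−A²−y'²−z²)/(2L)=-0.3454
  √(A²+B²)=0.5072;  θ2 = -1.0110+2.3199 ≈ 1.3089
φ3=240.0° → target in arm frame (0.0740, 0.1875)
  e−x'=-0.0040;  (l²−L²−(e−x')²−y'²−z²)/2L = -0.2497
  θ3 = atan2(B,A) + arccos(C/0.4298) = 0.6108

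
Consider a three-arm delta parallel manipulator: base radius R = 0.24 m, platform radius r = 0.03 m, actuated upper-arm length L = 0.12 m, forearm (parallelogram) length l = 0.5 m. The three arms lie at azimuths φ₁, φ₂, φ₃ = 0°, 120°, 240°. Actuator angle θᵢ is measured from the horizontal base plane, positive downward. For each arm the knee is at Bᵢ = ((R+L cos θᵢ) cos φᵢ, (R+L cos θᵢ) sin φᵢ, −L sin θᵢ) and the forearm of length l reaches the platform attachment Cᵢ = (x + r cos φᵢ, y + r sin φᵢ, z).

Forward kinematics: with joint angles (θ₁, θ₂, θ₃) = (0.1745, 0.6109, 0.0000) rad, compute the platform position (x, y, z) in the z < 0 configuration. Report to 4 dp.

(0.0164, -0.0593, -0.4072)

φ1=0.0°: virtual centre (0.3282, 0.0000, -0.0208), radius l
φ2=120.0°: virtual centre (-0.1541, 0.2670, -0.0688), radius l
φ3=240.0°: virtual centre (-0.1650, -0.2858, 0.0000), radius l
|O₂|²−|O₁|² = -0.0084;  |O₃|²−|O₁|² = 0.0008
linear system: -0.9647x+0.5340y = -0.0084−-0.0960z; -0.9864x+-0.5716y = 0.0008−0.0417z
det = 1.0781;  x = 0.0040+-0.0303z,  y = -0.0083+0.1251z
sphere 1 gives Az²+Bz+C=0 with A=1.0166, B=0.0592, C=-0.1444;  B²−4AC=0.5908;  roots -0.4072, 0.3489;  negative root z = -0.4072
x = 0.0164, y = -0.0593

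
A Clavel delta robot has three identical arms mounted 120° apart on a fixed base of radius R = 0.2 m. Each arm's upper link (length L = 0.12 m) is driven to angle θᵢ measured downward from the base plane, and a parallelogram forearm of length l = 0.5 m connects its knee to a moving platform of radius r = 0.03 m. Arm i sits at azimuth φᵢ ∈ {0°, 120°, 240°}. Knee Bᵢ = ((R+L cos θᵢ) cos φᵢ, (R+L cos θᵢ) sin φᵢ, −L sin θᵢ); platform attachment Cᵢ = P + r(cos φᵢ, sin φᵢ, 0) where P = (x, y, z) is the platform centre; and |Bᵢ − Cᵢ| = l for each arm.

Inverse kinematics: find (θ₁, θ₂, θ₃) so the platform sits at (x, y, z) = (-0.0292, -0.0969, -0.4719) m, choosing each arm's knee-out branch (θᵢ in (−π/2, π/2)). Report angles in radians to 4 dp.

φ1=0.0° → target in arm frame (-0.0292, -0.0969)
  A cos θ + B sin θ = C:  0.1992·cos θ + -0.4719·sin θ = -0.1507
  θ1 = atan2(B,A) + arccos(C/0.5122) = 0.6980
φ2=120.0° → target in arm frame (-0.0693, 0.0737)
  e−x'=0.2393;  (l²−L²−(e−x')²−y'²−z²)/2L = -0.2075
  θ2 = atan2(B,A) + arccos(C/0.5291) = 0.8723
arm 3 (φ=240.0°): x'=0.0985, y'=0.0232
  A cos θ + B sin θ = C:  0.0715·cos θ + -0.4719·sin θ = 0.0303
  γ=atan2(-0.4719,0.0715)=-1.4205;  ψ=arccos(0.0634)=1.5073;  θ3=γ+ψ≈0.0869

θ₁ = 0.6980, θ₂ = 0.8723, θ₃ = 0.0869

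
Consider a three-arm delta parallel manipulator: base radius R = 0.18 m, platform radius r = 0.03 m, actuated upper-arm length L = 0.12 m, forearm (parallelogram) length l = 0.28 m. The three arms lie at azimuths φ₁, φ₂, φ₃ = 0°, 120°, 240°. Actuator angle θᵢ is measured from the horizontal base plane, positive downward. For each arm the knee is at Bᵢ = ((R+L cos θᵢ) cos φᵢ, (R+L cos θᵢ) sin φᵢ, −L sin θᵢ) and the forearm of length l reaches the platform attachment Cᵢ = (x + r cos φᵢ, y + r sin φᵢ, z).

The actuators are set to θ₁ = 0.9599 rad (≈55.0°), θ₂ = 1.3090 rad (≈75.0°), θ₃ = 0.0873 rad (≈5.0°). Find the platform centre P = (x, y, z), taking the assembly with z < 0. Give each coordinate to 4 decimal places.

φ1=0.0°: virtual centre (0.2188, 0.0000, -0.0983), radius l
centre 2 = (0.1811·cos120.0°, 0.1811·sin120.0°, -0.1159) = (-0.0905, 0.1568, -0.1159)
arm 3 at φ=240.0°: (R−r)+L cos θ3 = 0.2695;  centre 3 = (-0.1348, -0.2334, -0.0105)
subtract pairs → two planes through P
plane₁₂: -0.6187x+0.3136y+-0.0352z = -0.0113
Cramer: x(z) = 0.0010+0.0757z;  y(z) = -0.0341+0.2616z
quadratic in z: (1.0742)z²+(0.1458)z+(-0.0201)=0, √Δ=0.3282 → z ∈ {-0.2206, 0.0849}; z = -0.2206 (taking z<0)
x = -0.0157, y = -0.0919

(-0.0157, -0.0919, -0.2206)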